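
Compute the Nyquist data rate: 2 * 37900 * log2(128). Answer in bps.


Rate = 2 * B * log2(M) = 2 * 37900 * 7.0 = 530600.0

530600.0 bps


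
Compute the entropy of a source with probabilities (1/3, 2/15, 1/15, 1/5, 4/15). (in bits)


H = -sum(p_i * log2(p_i)). Terms: -(1/3)*log2(1/3) = 0.528321; -(2/15)*log2(2/15) = 0.387585; -(1/15)*log2(1/15) = 0.260459; -(1/5)*log2(1/5) = 0.464386; -(4/15)*log2(4/15) = 0.508504. H = 0.528321 + 0.387585 + 0.260459 + 0.464386 + 0.508504 = 2.1493

2.1493 bits


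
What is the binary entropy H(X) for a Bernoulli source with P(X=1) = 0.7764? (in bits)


H = -p*log2(p) - (1-p)*log2(1-p). -0.7764*log2(0.7764) = 0.283485; -0.2236*log2(0.2236) = 0.483201. H = 0.283485 + 0.483201 = 0.7667

0.7667 bits


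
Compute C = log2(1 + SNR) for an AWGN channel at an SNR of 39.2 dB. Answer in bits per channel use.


SNR_linear = 10^(39.2/10) = 8317.6377; C = log2(1 + SNR_linear) = log2(1 + 8317.6377) = 13.0221

13.0221 bits/channel use


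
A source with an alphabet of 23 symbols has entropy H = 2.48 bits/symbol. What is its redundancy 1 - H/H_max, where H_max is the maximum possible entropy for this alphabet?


H_max = log2(K) = log2(23) = 4.5236 bits/symbol. Redundancy = 1 - H/H_max = 1 - 2.48/4.5236 = 1 - 0.5482 = 0.4518

0.4518


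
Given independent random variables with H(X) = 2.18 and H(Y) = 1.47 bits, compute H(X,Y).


For independent variables, H(X,Y) = H(X) + H(Y) = 2.18 + 1.47 = 3.65

3.65 bits


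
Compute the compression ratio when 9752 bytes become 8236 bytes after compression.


Ratio = original / compressed = 9752 / 8236 = 1.1841

1.1841


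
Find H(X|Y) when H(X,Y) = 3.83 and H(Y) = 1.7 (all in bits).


H(X|Y) = H(X,Y) - H(Y) = 3.83 - 1.7 = 2.13

2.13 bits


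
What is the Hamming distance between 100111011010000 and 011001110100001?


Count differing positions: ^ ^ ^ ^ ^ . ^ . ^ ^ ^ . . . ^ = 10 differences

10


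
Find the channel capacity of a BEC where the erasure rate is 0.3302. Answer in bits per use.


C = 1 - epsilon = 1 - 0.3302 = 0.6698

0.6698 bits


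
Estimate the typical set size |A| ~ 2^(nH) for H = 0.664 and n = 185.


log2|A_typical| = nH = 185 * 0.664 = 122.84, so |A_typical| ~ 2^122.84 = 9.518e+36

9.518e+36


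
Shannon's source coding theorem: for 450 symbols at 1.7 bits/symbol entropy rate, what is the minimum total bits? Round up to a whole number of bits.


Minimum bits >= n * H = 450 * 1.7 = 765.0, rounded up to a whole number of bits = 765

765 bits


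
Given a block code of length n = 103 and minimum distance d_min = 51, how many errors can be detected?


Detection capability = d_min - 1 = 51 - 1 = 50

50 errors


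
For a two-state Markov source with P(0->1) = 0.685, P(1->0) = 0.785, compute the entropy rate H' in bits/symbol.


Stationary distribution: pi_0 = p10/(p01+p10) = 0.534, pi_1 = 0.466. Entropy rate H' = pi_0*H(p01) + pi_1*H(p10) = 0.534*0.8989 + 0.466*0.7509 = 0.8299

0.8299 bits/symbol


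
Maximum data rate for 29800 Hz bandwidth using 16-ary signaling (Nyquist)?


Rate = 2 * B * log2(M) = 2 * 29800 * 4.0 = 238400.0

238400.0 bps


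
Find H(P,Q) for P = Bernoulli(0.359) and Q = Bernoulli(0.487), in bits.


H(P,Q) = -p*log2(q) - (1-p)*log2(1-q). -0.359*log2(0.487) = 0.372644; -0.641*log2(0.513) = 0.617263. H(P,Q) = 0.372644 + 0.617263 = 0.9899

0.9899 bits


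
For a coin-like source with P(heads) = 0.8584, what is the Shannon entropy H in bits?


H = -p*log2(p) - (1-p)*log2(1-p). -0.8584*log2(0.8584) = 0.189087; -0.1416*log2(0.1416) = 0.399327. H = 0.189087 + 0.399327 = 0.5884

0.5884 bits


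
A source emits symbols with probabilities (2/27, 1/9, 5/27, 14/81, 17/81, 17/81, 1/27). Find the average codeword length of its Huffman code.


Huffman construction (repeatedly merge the two least-probable nodes; each merge adds 1 bit to every symbol beneath it): 1/27 + 2/27 = 1/9; 1/9 + 1/9 = 2/9; 14/81 + 5/27 = 29/81; 17/81 + 17/81 = 34/81; 2/9 + 29/81 = 47/81; 34/81 + 47/81 = 1. Resulting codeword lengths (in the order the probabilities were given): (4, 3, 3, 3, 2, 2, 4). L_avg = sum(p_i * l_i) = 2/27*4 + 1/9*3 + 5/27*3 + 14/81*3 + 17/81*2 + 17/81*2 + 1/27*4 = 218/81 = 2.6914

2.6914 bits


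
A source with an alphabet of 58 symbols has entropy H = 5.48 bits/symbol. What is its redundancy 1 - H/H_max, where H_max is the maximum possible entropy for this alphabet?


H_max = log2(K) = log2(58) = 5.858 bits/symbol. Redundancy = 1 - H/H_max = 1 - 5.48/5.858 = 1 - 0.9355 = 0.0645

0.0645


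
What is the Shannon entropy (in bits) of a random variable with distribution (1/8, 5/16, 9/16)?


H = -sum(p_i * log2(p_i)). Terms: -(1/8)*log2(1/8) = 0.375000; -(5/16)*log2(5/16) = 0.524397; -(9/16)*log2(9/16) = 0.466917. H = 0.375000 + 0.524397 + 0.466917 = 1.3663

1.3663 bits


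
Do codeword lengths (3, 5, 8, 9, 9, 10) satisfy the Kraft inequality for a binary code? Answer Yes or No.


Kraft sum = sum(2^(-l_i)) = 0.165, need <= 1. Result: satisfied (a binary prefix-free code with these lengths exists)

Yes


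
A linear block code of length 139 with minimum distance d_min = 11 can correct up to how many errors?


Correction capability = floor((d-1)/2) = floor((11-1)/2) = 5

5 errors


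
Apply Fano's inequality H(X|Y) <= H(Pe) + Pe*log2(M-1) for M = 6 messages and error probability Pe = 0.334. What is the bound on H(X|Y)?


H(Pe) = -Pe*log2(Pe) - (1-Pe)*log2(1-Pe) = -0.334*log2(0.334) - 0.666*log2(0.666) = 0.528415 + 0.390546 = 0.919. Pe*log2(M-1) = 0.334*log2(5) = 0.775524. Bound = H(Pe) + Pe*log2(M-1) = 0.528415 + 0.390546 + 0.775524 = 1.6945

1.6945 bits


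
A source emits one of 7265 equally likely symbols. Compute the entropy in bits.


H = log2(n) = log2(7265) = 12.8267

12.8267 bits


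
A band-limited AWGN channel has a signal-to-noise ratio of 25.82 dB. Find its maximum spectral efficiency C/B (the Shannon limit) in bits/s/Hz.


SNR_linear = 10^(25.82/10) = 381.9443; C/B = log2(1 + SNR_linear) = log2(1 + 381.9443) = 8.581

8.581 bits/s/Hz


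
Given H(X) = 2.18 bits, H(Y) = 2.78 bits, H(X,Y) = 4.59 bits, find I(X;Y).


I(X;Y) = H(X) + H(Y) - H(X,Y) = 2.18 + 2.78 - 4.59 = 0.37

0.37 bits


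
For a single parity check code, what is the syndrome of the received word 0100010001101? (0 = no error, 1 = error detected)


Syndrome = XOR of all bits = 0 XOR 1 XOR 0 XOR 0 XOR 0 XOR 1 XOR 0 XOR 0 XOR 0 XOR 1 XOR 1 XOR 0 XOR 1 = 1

1


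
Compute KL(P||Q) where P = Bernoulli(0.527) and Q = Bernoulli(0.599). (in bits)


KL = p*log2(p/q) + (1-p)*log2((1-p)/(1-q)) = 0.527*log2(0.527/0.599) + 0.473*log2(0.473/0.401) = 0.0153

0.0153 bits


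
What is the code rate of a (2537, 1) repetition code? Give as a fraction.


Rate = k/n = 1/2537

1/2537


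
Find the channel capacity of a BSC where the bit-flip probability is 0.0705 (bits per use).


H(p) = -p*log2(p) - (1-p)*log2(1-p) = -0.0705*log2(0.0705) - 0.9295*log2(0.9295) = 0.269749 + 0.098037 = 0.3678. C = 1 - H(p) = 1 - 0.3678 = 0.6322

0.6322 bits


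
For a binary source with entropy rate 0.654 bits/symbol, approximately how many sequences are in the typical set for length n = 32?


log2|A_typical| = nH = 32 * 0.654 = 20.928, so |A_typical| ~ 2^20.928 = 1.995e+06

1.995e+06


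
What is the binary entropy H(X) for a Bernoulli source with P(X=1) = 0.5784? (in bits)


H = -p*log2(p) - (1-p)*log2(1-p). -0.5784*log2(0.5784) = 0.456855; -0.4216*log2(0.4216) = 0.525336. H = 0.456855 + 0.525336 = 0.9822

0.9822 bits


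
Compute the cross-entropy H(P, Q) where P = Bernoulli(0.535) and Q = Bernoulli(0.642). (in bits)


H(P,Q) = -p*log2(q) - (1-p)*log2(1-q). -0.535*log2(0.642) = 0.342055; -0.465*log2(0.358) = 0.689115. H(P,Q) = 0.342055 + 0.689115 = 1.0312

1.0312 bits


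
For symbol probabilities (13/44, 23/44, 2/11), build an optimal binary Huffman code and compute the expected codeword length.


Huffman construction (repeatedly merge the two least-probable nodes; each merge adds 1 bit to every symbol beneath it): 2/11 + 13/44 = 21/44; 21/44 + 23/44 = 1. Resulting codeword lengths (in the order the probabilities were given): (2, 1, 2). L_avg = sum(p_i * l_i) = 13/44*2 + 23/44*1 + 2/11*2 = 65/44 = 1.4773

1.4773 bits


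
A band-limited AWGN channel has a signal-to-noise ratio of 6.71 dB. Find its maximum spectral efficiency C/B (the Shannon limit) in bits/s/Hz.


SNR_linear = 10^(6.71/10) = 4.6881; C/B = log2(1 + SNR_linear) = log2(1 + 4.6881) = 2.508

2.508 bits/s/Hz


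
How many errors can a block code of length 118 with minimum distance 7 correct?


Correction capability = floor((d-1)/2) = floor((7-1)/2) = 3

3 errors


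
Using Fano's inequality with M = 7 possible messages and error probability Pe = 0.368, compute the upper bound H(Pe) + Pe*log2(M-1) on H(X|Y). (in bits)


H(Pe) = -Pe*log2(Pe) - (1-Pe)*log2(1-Pe) = -0.368*log2(0.368) - 0.632*log2(0.632) = 0.530738 + 0.418386 = 0.9491. Pe*log2(M-1) = 0.368*log2(6) = 0.951266. Bound = H(Pe) + Pe*log2(M-1) = 0.530738 + 0.418386 + 0.951266 = 1.9004

1.9004 bits


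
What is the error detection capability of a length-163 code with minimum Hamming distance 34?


Detection capability = d_min - 1 = 34 - 1 = 33

33 errors


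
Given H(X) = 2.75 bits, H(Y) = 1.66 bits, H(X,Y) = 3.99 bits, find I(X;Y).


I(X;Y) = H(X) + H(Y) - H(X,Y) = 2.75 + 1.66 - 3.99 = 0.42

0.42 bits


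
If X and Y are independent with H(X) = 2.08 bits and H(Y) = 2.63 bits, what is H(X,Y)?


For independent variables, H(X,Y) = H(X) + H(Y) = 2.08 + 2.63 = 4.71

4.71 bits


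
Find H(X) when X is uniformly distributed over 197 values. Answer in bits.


H = log2(n) = log2(197) = 7.6221

7.6221 bits


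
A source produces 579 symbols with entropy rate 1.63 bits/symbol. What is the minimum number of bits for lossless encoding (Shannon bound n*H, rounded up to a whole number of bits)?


Minimum bits >= n * H = 579 * 1.63 = 943.77, rounded up to a whole number of bits = 944

944 bits


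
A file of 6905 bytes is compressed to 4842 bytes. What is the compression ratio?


Ratio = original / compressed = 6905 / 4842 = 1.4261

1.4261


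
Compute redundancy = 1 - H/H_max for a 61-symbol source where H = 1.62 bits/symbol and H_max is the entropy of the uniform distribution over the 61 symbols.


H_max = log2(K) = log2(61) = 5.9307 bits/symbol. Redundancy = 1 - H/H_max = 1 - 1.62/5.9307 = 1 - 0.2732 = 0.7268

0.7268


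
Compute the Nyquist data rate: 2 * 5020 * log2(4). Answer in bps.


Rate = 2 * B * log2(M) = 2 * 5020 * 2.0 = 20080.0

20080.0 bps


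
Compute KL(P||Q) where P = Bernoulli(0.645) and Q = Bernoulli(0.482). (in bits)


KL = p*log2(p/q) + (1-p)*log2((1-p)/(1-q)) = 0.645*log2(0.645/0.482) + 0.355*log2(0.355/0.518) = 0.0775

0.0775 bits


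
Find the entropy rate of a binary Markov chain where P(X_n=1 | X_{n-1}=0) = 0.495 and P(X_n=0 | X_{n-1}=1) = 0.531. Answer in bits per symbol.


Stationary distribution: pi_0 = p10/(p01+p10) = 0.5175, pi_1 = 0.4825. Entropy rate H' = pi_0*H(p01) + pi_1*H(p10) = 0.5175*0.9999 + 0.4825*0.9972 = 0.9986

0.9986 bits/symbol


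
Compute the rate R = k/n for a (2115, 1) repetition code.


Rate = k/n = 1/2115

1/2115


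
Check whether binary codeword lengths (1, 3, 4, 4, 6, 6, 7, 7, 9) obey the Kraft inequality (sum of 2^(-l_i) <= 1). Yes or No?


Kraft sum = sum(2^(-l_i)) = 0.7988, need <= 1. Result: satisfied (a binary prefix-free code with these lengths exists)

Yes


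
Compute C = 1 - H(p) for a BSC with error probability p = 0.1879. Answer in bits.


H(p) = -p*log2(p) - (1-p)*log2(1-p) = -0.1879*log2(0.1879) - 0.8121*log2(0.8121) = 0.453208 + 0.243850 = 0.6971. C = 1 - H(p) = 1 - 0.6971 = 0.3029

0.3029 bits


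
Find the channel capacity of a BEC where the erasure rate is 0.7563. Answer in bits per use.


C = 1 - epsilon = 1 - 0.7563 = 0.2437

0.2437 bits


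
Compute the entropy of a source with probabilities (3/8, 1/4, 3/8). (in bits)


H = -sum(p_i * log2(p_i)). Terms: -(3/8)*log2(3/8) = 0.530639; -(1/4)*log2(1/4) = 0.500000; -(3/8)*log2(3/8) = 0.530639. H = 0.530639 + 0.500000 + 0.530639 = 1.5613

1.5613 bits


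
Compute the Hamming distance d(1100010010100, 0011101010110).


Count differing positions: ^ ^ ^ ^ ^ ^ ^ . . . . ^ . = 8 differences

8


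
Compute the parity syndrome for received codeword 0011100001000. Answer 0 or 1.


Syndrome = XOR of all bits = 0 XOR 0 XOR 1 XOR 1 XOR 1 XOR 0 XOR 0 XOR 0 XOR 0 XOR 1 XOR 0 XOR 0 XOR 0 = 0

0


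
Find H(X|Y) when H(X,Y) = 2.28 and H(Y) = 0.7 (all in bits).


H(X|Y) = H(X,Y) - H(Y) = 2.28 - 0.7 = 1.58

1.58 bits


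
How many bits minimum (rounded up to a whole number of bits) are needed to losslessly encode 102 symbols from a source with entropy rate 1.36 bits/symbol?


Minimum bits >= n * H = 102 * 1.36 = 138.72, rounded up to a whole number of bits = 139

139 bits


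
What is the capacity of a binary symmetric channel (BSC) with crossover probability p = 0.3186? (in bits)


H(p) = -p*log2(p) - (1-p)*log2(1-p) = -0.3186*log2(0.3186) - 0.6814*log2(0.6814) = 0.525748 + 0.377105 = 0.9029. C = 1 - H(p) = 1 - 0.9029 = 0.0971

0.0971 bits


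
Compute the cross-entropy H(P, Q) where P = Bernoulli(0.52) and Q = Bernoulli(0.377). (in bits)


H(P,Q) = -p*log2(q) - (1-p)*log2(1-q). -0.52*log2(0.377) = 0.731829; -0.48*log2(0.623) = 0.327694. H(P,Q) = 0.731829 + 0.327694 = 1.0595

1.0595 bits


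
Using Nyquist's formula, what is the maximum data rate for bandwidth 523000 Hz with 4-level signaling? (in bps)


Rate = 2 * B * log2(M) = 2 * 523000 * 2.0 = 2092000.0

2092000.0 bps


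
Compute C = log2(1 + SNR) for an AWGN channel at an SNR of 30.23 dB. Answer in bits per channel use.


SNR_linear = 10^(30.23/10) = 1054.3869; C = log2(1 + SNR_linear) = log2(1 + 1054.3869) = 10.0436

10.0436 bits/channel use


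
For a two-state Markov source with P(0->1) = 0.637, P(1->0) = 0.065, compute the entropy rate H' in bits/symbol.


Stationary distribution: pi_0 = p10/(p01+p10) = 0.0926, pi_1 = 0.9074. Entropy rate H' = pi_0*H(p01) + pi_1*H(p10) = 0.0926*0.9451 + 0.9074*0.347 = 0.4024

0.4024 bits/symbol


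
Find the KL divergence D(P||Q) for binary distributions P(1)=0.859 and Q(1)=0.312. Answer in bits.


KL = p*log2(p/q) + (1-p)*log2((1-p)/(1-q)) = 0.859*log2(0.859/0.312) + 0.141*log2(0.141/0.688) = 0.9327

0.9327 bits


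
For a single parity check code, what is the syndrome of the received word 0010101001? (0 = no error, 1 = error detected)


Syndrome = XOR of all bits = 0 XOR 0 XOR 1 XOR 0 XOR 1 XOR 0 XOR 1 XOR 0 XOR 0 XOR 1 = 0

0


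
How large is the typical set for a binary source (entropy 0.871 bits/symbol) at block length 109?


log2|A_typical| = nH = 109 * 0.871 = 94.939, so |A_typical| ~ 2^94.939 = 3.797e+28

3.797e+28


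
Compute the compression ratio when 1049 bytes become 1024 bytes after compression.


Ratio = original / compressed = 1049 / 1024 = 1.0244

1.0244


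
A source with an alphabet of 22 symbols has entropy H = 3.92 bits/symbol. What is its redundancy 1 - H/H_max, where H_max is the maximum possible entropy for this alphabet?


H_max = log2(K) = log2(22) = 4.4594 bits/symbol. Redundancy = 1 - H/H_max = 1 - 3.92/4.4594 = 1 - 0.879 = 0.121

0.121


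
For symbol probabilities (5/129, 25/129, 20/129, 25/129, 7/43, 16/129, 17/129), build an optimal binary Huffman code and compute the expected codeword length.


Huffman construction (repeatedly merge the two least-probable nodes; each merge adds 1 bit to every symbol beneath it): 5/129 + 16/129 = 7/43; 17/129 + 20/129 = 37/129; 7/43 + 7/43 = 14/43; 25/129 + 25/129 = 50/129; 37/129 + 14/43 = 79/129; 50/129 + 79/129 = 1. Resulting codeword lengths (in the order the probabilities were given): (4, 2, 3, 2, 3, 4, 3). L_avg = sum(p_i * l_i) = 5/129*4 + 25/129*2 + 20/129*3 + 25/129*2 + 7/43*3 + 16/129*4 + 17/129*3 = 358/129 = 2.7752

2.7752 bits


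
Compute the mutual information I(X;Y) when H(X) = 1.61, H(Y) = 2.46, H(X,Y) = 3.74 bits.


I(X;Y) = H(X) + H(Y) - H(X,Y) = 1.61 + 2.46 - 3.74 = 0.33

0.33 bits


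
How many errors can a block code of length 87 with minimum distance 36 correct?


Correction capability = floor((d-1)/2) = floor((36-1)/2) = 17

17 errors


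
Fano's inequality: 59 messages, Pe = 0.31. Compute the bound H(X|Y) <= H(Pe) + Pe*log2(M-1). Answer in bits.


H(Pe) = -Pe*log2(Pe) - (1-Pe)*log2(1-Pe) = -0.31*log2(0.31) - 0.69*log2(0.69) = 0.523795 + 0.369379 = 0.8932. Pe*log2(M-1) = 0.31*log2(58) = 1.815974. Bound = H(Pe) + Pe*log2(M-1) = 0.523795 + 0.369379 + 1.815974 = 2.7091

2.7091 bits


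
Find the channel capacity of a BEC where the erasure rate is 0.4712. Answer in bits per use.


C = 1 - epsilon = 1 - 0.4712 = 0.5288

0.5288 bits


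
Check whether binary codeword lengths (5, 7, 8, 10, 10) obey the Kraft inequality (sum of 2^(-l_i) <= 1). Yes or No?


Kraft sum = sum(2^(-l_i)) = 0.0449, need <= 1. Result: satisfied (a binary prefix-free code with these lengths exists)

Yes


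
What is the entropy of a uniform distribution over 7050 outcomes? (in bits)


H = log2(n) = log2(7050) = 12.7834

12.7834 bits


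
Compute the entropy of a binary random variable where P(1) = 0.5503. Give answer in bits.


H = -p*log2(p) - (1-p)*log2(1-p). -0.5503*log2(0.5503) = 0.474199; -0.4497*log2(0.4497) = 0.518488. H = 0.474199 + 0.518488 = 0.9927

0.9927 bits


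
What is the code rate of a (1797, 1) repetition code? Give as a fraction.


Rate = k/n = 1/1797

1/1797


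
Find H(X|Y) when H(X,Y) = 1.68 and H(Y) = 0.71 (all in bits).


H(X|Y) = H(X,Y) - H(Y) = 1.68 - 0.71 = 0.97

0.97 bits


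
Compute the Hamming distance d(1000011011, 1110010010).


Count differing positions: . ^ ^ . . . ^ . . ^ = 4 differences

4


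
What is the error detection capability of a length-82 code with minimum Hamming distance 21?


Detection capability = d_min - 1 = 21 - 1 = 20

20 errors


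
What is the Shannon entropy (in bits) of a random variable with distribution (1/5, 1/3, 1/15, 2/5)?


H = -sum(p_i * log2(p_i)). Terms: -(1/5)*log2(1/5) = 0.464386; -(1/3)*log2(1/3) = 0.528321; -(1/15)*log2(1/15) = 0.260459; -(2/5)*log2(2/5) = 0.528771. H = 0.464386 + 0.528321 + 0.260459 + 0.528771 = 1.7819

1.7819 bits


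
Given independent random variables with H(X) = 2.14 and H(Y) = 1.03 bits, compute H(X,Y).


For independent variables, H(X,Y) = H(X) + H(Y) = 2.14 + 1.03 = 3.17

3.17 bits


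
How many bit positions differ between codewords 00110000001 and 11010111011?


Count differing positions: ^ ^ ^ . . ^ ^ ^ . ^ . = 7 differences

7


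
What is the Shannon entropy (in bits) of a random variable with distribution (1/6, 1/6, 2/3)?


H = -sum(p_i * log2(p_i)). Terms: -(1/6)*log2(1/6) = 0.430827; -(1/6)*log2(1/6) = 0.430827; -(2/3)*log2(2/3) = 0.389975. H = 0.430827 + 0.430827 + 0.389975 = 1.2516

1.2516 bits


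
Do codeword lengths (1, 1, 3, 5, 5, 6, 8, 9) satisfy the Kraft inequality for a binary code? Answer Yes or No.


Kraft sum = sum(2^(-l_i)) = 1.209, need <= 1. Result: violated (a binary prefix-free code with these lengths cannot exist)

No


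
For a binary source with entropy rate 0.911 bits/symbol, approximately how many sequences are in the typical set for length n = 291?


log2|A_typical| = nH = 291 * 0.911 = 265.101, so |A_typical| ~ 2^265.101 = 6.358e+79

6.358e+79


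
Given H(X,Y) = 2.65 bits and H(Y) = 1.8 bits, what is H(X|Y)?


H(X|Y) = H(X,Y) - H(Y) = 2.65 - 1.8 = 0.85

0.85 bits


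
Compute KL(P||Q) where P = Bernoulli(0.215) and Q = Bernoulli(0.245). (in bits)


KL = p*log2(p/q) + (1-p)*log2((1-p)/(1-q)) = 0.215*log2(0.215/0.245) + 0.785*log2(0.785/0.755) = 0.0036

0.0036 bits


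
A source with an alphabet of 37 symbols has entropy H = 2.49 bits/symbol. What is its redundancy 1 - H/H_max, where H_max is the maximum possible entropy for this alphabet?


H_max = log2(K) = log2(37) = 5.2095 bits/symbol. Redundancy = 1 - H/H_max = 1 - 2.49/5.2095 = 1 - 0.478 = 0.522

0.522


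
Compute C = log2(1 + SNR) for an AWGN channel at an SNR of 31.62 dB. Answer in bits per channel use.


SNR_linear = 10^(31.62/10) = 1452.1116; C = log2(1 + SNR_linear) = log2(1 + 1452.1116) = 10.5049

10.5049 bits/channel use


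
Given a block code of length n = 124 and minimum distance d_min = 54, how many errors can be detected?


Detection capability = d_min - 1 = 54 - 1 = 53

53 errors


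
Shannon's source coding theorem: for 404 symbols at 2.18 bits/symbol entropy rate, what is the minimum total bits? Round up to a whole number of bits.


Minimum bits >= n * H = 404 * 2.18 = 880.72, rounded up to a whole number of bits = 881

881 bits


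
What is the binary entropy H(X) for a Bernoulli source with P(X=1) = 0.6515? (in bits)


H = -p*log2(p) - (1-p)*log2(1-p). -0.6515*log2(0.6515) = 0.402733; -0.3485*log2(0.3485) = 0.529988. H = 0.402733 + 0.529988 = 0.9327

0.9327 bits


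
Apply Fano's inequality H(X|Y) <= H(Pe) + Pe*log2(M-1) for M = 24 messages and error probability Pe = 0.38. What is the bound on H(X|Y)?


H(Pe) = -Pe*log2(Pe) - (1-Pe)*log2(1-Pe) = -0.38*log2(0.38) - 0.62*log2(0.62) = 0.530453 + 0.427589 = 0.958. Pe*log2(M-1) = 0.38*log2(23) = 1.718954. Bound = H(Pe) + Pe*log2(M-1) = 0.530453 + 0.427589 + 1.718954 = 2.677

2.677 bits


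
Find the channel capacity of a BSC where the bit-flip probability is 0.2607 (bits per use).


H(p) = -p*log2(p) - (1-p)*log2(1-p) = -0.2607*log2(0.2607) - 0.7393*log2(0.7393) = 0.505637 + 0.322163 = 0.8278. C = 1 - H(p) = 1 - 0.8278 = 0.1722

0.1722 bits


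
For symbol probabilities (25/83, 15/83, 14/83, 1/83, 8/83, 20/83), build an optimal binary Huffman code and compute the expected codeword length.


Huffman construction (repeatedly merge the two least-probable nodes; each merge adds 1 bit to every symbol beneath it): 1/83 + 8/83 = 9/83; 9/83 + 14/83 = 23/83; 15/83 + 20/83 = 35/83; 23/83 + 25/83 = 48/83; 35/83 + 48/83 = 1. Resulting codeword lengths (in the order the probabilities were given): (2, 2, 3, 4, 4, 2). L_avg = sum(p_i * l_i) = 25/83*2 + 15/83*2 + 14/83*3 + 1/83*4 + 8/83*4 + 20/83*2 = 198/83 = 2.3855

2.3855 bits


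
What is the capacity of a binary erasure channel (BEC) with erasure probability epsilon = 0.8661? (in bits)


C = 1 - epsilon = 1 - 0.8661 = 0.1339

0.1339 bits


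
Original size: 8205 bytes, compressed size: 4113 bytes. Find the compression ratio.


Ratio = original / compressed = 8205 / 4113 = 1.9949

1.9949


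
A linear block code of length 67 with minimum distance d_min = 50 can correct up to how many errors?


Correction capability = floor((d-1)/2) = floor((50-1)/2) = 24

24 errors


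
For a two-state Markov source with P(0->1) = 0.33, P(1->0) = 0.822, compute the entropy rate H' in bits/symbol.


Stationary distribution: pi_0 = p10/(p01+p10) = 0.7135, pi_1 = 0.2865. Entropy rate H' = pi_0*H(p01) + pi_1*H(p10) = 0.7135*0.9149 + 0.2865*0.6757 = 0.8464

0.8464 bits/symbol


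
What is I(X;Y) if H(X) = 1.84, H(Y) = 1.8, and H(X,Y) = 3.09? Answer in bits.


I(X;Y) = H(X) + H(Y) - H(X,Y) = 1.84 + 1.8 - 3.09 = 0.55

0.55 bits


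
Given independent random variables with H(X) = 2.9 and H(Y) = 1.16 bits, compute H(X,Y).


For independent variables, H(X,Y) = H(X) + H(Y) = 2.9 + 1.16 = 4.06

4.06 bits


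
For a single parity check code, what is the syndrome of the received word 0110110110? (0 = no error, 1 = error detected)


Syndrome = XOR of all bits = 0 XOR 1 XOR 1 XOR 0 XOR 1 XOR 1 XOR 0 XOR 1 XOR 1 XOR 0 = 0

0


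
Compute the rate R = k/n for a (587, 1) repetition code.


Rate = k/n = 1/587

1/587


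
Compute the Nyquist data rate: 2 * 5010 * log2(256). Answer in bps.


Rate = 2 * B * log2(M) = 2 * 5010 * 8.0 = 80160.0

80160.0 bps


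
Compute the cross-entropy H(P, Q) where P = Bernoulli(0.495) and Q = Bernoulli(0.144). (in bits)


H(P,Q) = -p*log2(q) - (1-p)*log2(1-q). -0.495*log2(0.144) = 1.383950; -0.505*log2(0.856) = 0.113280. H(P,Q) = 1.383950 + 0.113280 = 1.4972

1.4972 bits


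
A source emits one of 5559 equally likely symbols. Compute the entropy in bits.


H = log2(n) = log2(5559) = 12.4406

12.4406 bits


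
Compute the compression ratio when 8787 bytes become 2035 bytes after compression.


Ratio = original / compressed = 8787 / 2035 = 4.3179

4.3179


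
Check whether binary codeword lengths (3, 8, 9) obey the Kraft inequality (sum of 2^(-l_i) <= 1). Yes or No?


Kraft sum = sum(2^(-l_i)) = 0.1309, need <= 1. Result: satisfied (a binary prefix-free code with these lengths exists)

Yes


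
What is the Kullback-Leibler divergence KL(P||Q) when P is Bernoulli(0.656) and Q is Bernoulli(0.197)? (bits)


KL = p*log2(p/q) + (1-p)*log2((1-p)/(1-q)) = 0.656*log2(0.656/0.197) + 0.344*log2(0.344/0.803) = 0.7178

0.7178 bits


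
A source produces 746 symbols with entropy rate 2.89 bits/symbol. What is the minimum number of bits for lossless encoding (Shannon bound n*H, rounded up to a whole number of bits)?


Minimum bits >= n * H = 746 * 2.89 = 2155.94, rounded up to a whole number of bits = 2156

2156 bits


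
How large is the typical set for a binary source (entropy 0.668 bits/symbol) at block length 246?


log2|A_typical| = nH = 246 * 0.668 = 164.328, so |A_typical| ~ 2^164.328 = 2.935e+49

2.935e+49


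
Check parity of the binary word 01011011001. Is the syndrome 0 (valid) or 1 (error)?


Syndrome = XOR of all bits = 0 XOR 1 XOR 0 XOR 1 XOR 1 XOR 0 XOR 1 XOR 1 XOR 0 XOR 0 XOR 1 = 0

0


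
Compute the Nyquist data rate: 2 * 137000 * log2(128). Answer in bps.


Rate = 2 * B * log2(M) = 2 * 137000 * 7.0 = 1918000.0

1918000.0 bps


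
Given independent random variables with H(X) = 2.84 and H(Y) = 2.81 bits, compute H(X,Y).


For independent variables, H(X,Y) = H(X) + H(Y) = 2.84 + 2.81 = 5.65

5.65 bits


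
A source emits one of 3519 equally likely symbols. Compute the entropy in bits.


H = log2(n) = log2(3519) = 11.7809

11.7809 bits


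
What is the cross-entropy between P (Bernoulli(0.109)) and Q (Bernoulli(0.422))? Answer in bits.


H(P,Q) = -p*log2(q) - (1-p)*log2(1-q). -0.109*log2(0.422) = 0.135671; -0.891*log2(0.578) = 0.704655. H(P,Q) = 0.135671 + 0.704655 = 0.8403

0.8403 bits


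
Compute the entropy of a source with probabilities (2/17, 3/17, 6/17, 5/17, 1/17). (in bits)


H = -sum(p_i * log2(p_i)). Terms: -(2/17)*log2(2/17) = 0.363231; -(3/17)*log2(3/17) = 0.441618; -(6/17)*log2(6/17) = 0.530294; -(5/17)*log2(5/17) = 0.519275; -(1/17)*log2(1/17) = 0.240439. H = 0.363231 + 0.441618 + 0.530294 + 0.519275 + 0.240439 = 2.0949

2.0949 bits


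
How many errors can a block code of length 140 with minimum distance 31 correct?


Correction capability = floor((d-1)/2) = floor((31-1)/2) = 15

15 errors


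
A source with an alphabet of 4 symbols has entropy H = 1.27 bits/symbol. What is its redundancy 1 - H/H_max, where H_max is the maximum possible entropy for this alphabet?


H_max = log2(K) = log2(4) = 2.0 bits/symbol. Redundancy = 1 - H/H_max = 1 - 1.27/2.0 = 1 - 0.635 = 0.365

0.365


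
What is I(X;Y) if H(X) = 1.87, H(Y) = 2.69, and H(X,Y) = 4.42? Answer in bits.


I(X;Y) = H(X) + H(Y) - H(X,Y) = 1.87 + 2.69 - 4.42 = 0.14

0.14 bits


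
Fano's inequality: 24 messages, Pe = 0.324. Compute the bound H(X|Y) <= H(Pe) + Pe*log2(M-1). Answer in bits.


H(Pe) = -Pe*log2(Pe) - (1-Pe)*log2(1-Pe) = -0.324*log2(0.324) - 0.676*log2(0.676) = 0.526803 + 0.381876 = 0.9087. Pe*log2(M-1) = 0.324*log2(23) = 1.465634. Bound = H(Pe) + Pe*log2(M-1) = 0.526803 + 0.381876 + 1.465634 = 2.3743

2.3743 bits


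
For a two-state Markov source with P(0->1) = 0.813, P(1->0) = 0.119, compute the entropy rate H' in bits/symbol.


Stationary distribution: pi_0 = p10/(p01+p10) = 0.1277, pi_1 = 0.8723. Entropy rate H' = pi_0*H(p01) + pi_1*H(p10) = 0.1277*0.6952 + 0.8723*0.5265 = 0.548

0.548 bits/symbol


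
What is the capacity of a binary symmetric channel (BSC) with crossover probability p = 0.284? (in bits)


H(p) = -p*log2(p) - (1-p)*log2(1-p) = -0.284*log2(0.284) - 0.716*log2(0.716) = 0.515755 + 0.345089 = 0.8608. C = 1 - H(p) = 1 - 0.8608 = 0.1392

0.1392 bits


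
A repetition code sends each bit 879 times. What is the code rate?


Rate = k/n = 1/879

1/879


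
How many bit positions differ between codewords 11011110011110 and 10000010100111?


Count differing positions: . ^ . ^ ^ ^ . . ^ ^ ^ . . ^ = 8 differences

8


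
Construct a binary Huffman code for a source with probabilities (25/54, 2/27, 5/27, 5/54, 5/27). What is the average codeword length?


Huffman construction (repeatedly merge the two least-probable nodes; each merge adds 1 bit to every symbol beneath it): 2/27 + 5/54 = 1/6; 1/6 + 5/27 = 19/54; 5/27 + 19/54 = 29/54; 25/54 + 29/54 = 1. Resulting codeword lengths (in the order the probabilities were given): (1, 4, 3, 4, 2). L_avg = sum(p_i * l_i) = 25/54*1 + 2/27*4 + 5/27*3 + 5/54*4 + 5/27*2 = 37/18 = 2.0556

2.0556 bits


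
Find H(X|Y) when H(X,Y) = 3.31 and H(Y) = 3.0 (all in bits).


H(X|Y) = H(X,Y) - H(Y) = 3.31 - 3.0 = 0.31

0.31 bits


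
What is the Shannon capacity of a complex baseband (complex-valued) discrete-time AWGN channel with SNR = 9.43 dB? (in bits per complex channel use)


SNR_linear = 10^(9.43/10) = 8.77; C = log2(1 + SNR_linear) = log2(1 + 8.77) = 3.2884

3.2884 bits/channel use


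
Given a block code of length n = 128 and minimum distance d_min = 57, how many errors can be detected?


Detection capability = d_min - 1 = 57 - 1 = 56

56 errors


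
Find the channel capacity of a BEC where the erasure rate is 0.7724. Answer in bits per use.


C = 1 - epsilon = 1 - 0.7724 = 0.2276

0.2276 bits


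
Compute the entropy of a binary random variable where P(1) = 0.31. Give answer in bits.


H = -p*log2(p) - (1-p)*log2(1-p). -0.31*log2(0.31) = 0.523795; -0.69*log2(0.69) = 0.369379. H = 0.523795 + 0.369379 = 0.8932

0.8932 bits


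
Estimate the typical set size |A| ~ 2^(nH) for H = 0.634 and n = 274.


log2|A_typical| = nH = 274 * 0.634 = 173.716, so |A_typical| ~ 2^173.716 = 1.967e+52

1.967e+52


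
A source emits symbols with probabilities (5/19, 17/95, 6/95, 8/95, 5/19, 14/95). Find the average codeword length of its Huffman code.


Huffman construction (repeatedly merge the two least-probable nodes; each merge adds 1 bit to every symbol beneath it): 6/95 + 8/95 = 14/95; 14/95 + 14/95 = 28/95; 17/95 + 5/19 = 42/95; 5/19 + 28/95 = 53/95; 42/95 + 53/95 = 1. Resulting codeword lengths (in the order the probabilities were given): (2, 2, 4, 4, 2, 3). L_avg = sum(p_i * l_i) = 5/19*2 + 17/95*2 + 6/95*4 + 8/95*4 + 5/19*2 + 14/95*3 = 232/95 = 2.4421

2.4421 bits


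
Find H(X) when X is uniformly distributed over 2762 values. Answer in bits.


H = log2(n) = log2(2762) = 11.4315

11.4315 bits


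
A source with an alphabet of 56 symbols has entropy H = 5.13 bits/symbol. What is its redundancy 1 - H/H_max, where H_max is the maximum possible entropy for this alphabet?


H_max = log2(K) = log2(56) = 5.8074 bits/symbol. Redundancy = 1 - H/H_max = 1 - 5.13/5.8074 = 1 - 0.8834 = 0.1166

0.1166


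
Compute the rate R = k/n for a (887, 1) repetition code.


Rate = k/n = 1/887

1/887


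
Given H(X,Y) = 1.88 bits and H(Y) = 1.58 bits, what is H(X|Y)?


H(X|Y) = H(X,Y) - H(Y) = 1.88 - 1.58 = 0.3

0.3 bits


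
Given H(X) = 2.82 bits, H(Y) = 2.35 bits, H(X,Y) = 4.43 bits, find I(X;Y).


I(X;Y) = H(X) + H(Y) - H(X,Y) = 2.82 + 2.35 - 4.43 = 0.74

0.74 bits


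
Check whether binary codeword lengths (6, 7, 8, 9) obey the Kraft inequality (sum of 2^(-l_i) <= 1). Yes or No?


Kraft sum = sum(2^(-l_i)) = 0.0293, need <= 1. Result: satisfied (a binary prefix-free code with these lengths exists)

Yes


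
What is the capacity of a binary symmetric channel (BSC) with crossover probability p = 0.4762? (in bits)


H(p) = -p*log2(p) - (1-p)*log2(1-p) = -0.4762*log2(0.4762) - 0.5238*log2(0.5238) = 0.509706 + 0.488659 = 0.9984. C = 1 - H(p) = 1 - 0.9984 = 0.0016

0.0016 bits


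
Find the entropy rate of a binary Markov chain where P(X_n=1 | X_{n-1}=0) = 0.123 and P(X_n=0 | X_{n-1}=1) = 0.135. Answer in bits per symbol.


Stationary distribution: pi_0 = p10/(p01+p10) = 0.5233, pi_1 = 0.4767. Entropy rate H' = pi_0*H(p01) + pi_1*H(p10) = 0.5233*0.5379 + 0.4767*0.571 = 0.5537

0.5537 bits/symbol


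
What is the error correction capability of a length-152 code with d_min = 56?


Correction capability = floor((d-1)/2) = floor((56-1)/2) = 27

27 errors


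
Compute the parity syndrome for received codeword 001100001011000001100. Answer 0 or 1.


Syndrome = XOR of all bits = 0 XOR 0 XOR 1 XOR 1 XOR 0 XOR 0 XOR 0 XOR 0 XOR 1 XOR 0 XOR 1 XOR 1 XOR 0 XOR 0 XOR 0 XOR 0 XOR 0 XOR 1 XOR 1 XOR 0 XOR 0 = 1

1


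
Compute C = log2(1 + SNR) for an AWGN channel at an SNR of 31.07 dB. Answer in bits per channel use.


SNR_linear = 10^(31.07/10) = 1279.3813; C = log2(1 + SNR_linear) = log2(1 + 1279.3813) = 10.3224

10.3224 bits/channel use


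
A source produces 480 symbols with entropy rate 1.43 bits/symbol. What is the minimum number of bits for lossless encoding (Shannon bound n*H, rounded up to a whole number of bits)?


Minimum bits >= n * H = 480 * 1.43 = 686.4, rounded up to a whole number of bits = 687

687 bits


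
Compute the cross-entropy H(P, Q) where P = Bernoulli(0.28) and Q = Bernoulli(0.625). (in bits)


H(P,Q) = -p*log2(q) - (1-p)*log2(1-q). -0.28*log2(0.625) = 0.189860; -0.72*log2(0.375) = 1.018827. H(P,Q) = 0.189860 + 1.018827 = 1.2087

1.2087 bits


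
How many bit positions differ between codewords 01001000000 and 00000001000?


Count differing positions: . ^ . . ^ . . ^ . . . = 3 differences

3


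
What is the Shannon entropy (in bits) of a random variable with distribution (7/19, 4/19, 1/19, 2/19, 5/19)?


H = -sum(p_i * log2(p_i)). Terms: -(7/19)*log2(7/19) = 0.530737; -(4/19)*log2(4/19) = 0.473248; -(1/19)*log2(1/19) = 0.223575; -(2/19)*log2(2/19) = 0.341887; -(5/19)*log2(5/19) = 0.506842. H = 0.530737 + 0.473248 + 0.223575 + 0.341887 + 0.506842 = 2.0763

2.0763 bits


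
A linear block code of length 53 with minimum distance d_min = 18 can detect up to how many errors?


Detection capability = d_min - 1 = 18 - 1 = 17

17 errors


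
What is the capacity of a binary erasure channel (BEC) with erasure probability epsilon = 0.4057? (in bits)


C = 1 - epsilon = 1 - 0.4057 = 0.5943

0.5943 bits


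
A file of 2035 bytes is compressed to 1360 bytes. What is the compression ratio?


Ratio = original / compressed = 2035 / 1360 = 1.4963

1.4963


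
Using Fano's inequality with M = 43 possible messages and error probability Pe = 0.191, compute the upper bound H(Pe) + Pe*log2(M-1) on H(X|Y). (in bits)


H(Pe) = -Pe*log2(Pe) - (1-Pe)*log2(1-Pe) = -0.191*log2(0.191) - 0.809*log2(0.809) = 0.456176 + 0.247383 = 0.7036. Pe*log2(M-1) = 0.191*log2(42) = 1.029933. Bound = H(Pe) + Pe*log2(M-1) = 0.456176 + 0.247383 + 1.029933 = 1.7335

1.7335 bits


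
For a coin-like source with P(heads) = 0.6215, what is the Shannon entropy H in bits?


H = -p*log2(p) - (1-p)*log2(1-p). -0.6215*log2(0.6215) = 0.426457; -0.3785*log2(0.3785) = 0.530519. H = 0.426457 + 0.530519 = 0.957

0.957 bits


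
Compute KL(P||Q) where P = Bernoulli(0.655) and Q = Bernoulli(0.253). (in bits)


KL = p*log2(p/q) + (1-p)*log2((1-p)/(1-q)) = 0.655*log2(0.655/0.253) + 0.345*log2(0.345/0.747) = 0.5144

0.5144 bits


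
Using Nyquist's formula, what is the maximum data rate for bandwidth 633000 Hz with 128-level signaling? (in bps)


Rate = 2 * B * log2(M) = 2 * 633000 * 7.0 = 8862000.0

8862000.0 bps


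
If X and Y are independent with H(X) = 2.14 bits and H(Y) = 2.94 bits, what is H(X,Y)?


For independent variables, H(X,Y) = H(X) + H(Y) = 2.14 + 2.94 = 5.08

5.08 bits


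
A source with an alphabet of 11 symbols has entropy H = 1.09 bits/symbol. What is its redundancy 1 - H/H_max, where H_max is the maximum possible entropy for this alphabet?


H_max = log2(K) = log2(11) = 3.4594 bits/symbol. Redundancy = 1 - H/H_max = 1 - 1.09/3.4594 = 1 - 0.3151 = 0.6849

0.6849


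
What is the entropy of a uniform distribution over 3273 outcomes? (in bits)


H = log2(n) = log2(3273) = 11.6764

11.6764 bits


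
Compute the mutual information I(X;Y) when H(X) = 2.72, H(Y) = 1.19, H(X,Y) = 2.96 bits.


I(X;Y) = H(X) + H(Y) - H(X,Y) = 2.72 + 1.19 - 2.96 = 0.95

0.95 bits


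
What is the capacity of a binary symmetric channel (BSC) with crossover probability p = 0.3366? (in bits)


H(p) = -p*log2(p) - (1-p)*log2(1-p) = -0.3366*log2(0.3366) - 0.6634*log2(0.6634) = 0.528763 + 0.392765 = 0.9215. C = 1 - H(p) = 1 - 0.9215 = 0.0785

0.0785 bits


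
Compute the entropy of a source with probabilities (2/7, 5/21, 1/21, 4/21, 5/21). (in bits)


H = -sum(p_i * log2(p_i)). Terms: -(2/7)*log2(2/7) = 0.516387; -(5/21)*log2(5/21) = 0.492950; -(1/21)*log2(1/21) = 0.209158; -(4/21)*log2(4/21) = 0.455680; -(5/21)*log2(5/21) = 0.492950. H = 0.516387 + 0.492950 + 0.209158 + 0.455680 + 0.492950 = 2.1671

2.1671 bits


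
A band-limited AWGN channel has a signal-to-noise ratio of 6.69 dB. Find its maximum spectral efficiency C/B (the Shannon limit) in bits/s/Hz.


SNR_linear = 10^(6.69/10) = 4.6666; C/B = log2(1 + SNR_linear) = log2(1 + 4.6666) = 2.5025

2.5025 bits/s/Hz


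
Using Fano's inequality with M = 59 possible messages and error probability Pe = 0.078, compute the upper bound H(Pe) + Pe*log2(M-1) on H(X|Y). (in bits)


H(Pe) = -Pe*log2(Pe) - (1-Pe)*log2(1-Pe) = -0.078*log2(0.078) - 0.922*log2(0.922) = 0.287070 + 0.108023 = 0.3951. Pe*log2(M-1) = 0.078*log2(58) = 0.456923. Bound = H(Pe) + Pe*log2(M-1) = 0.287070 + 0.108023 + 0.456923 = 0.852

0.852 bits


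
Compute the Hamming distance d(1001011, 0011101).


Count differing positions: ^ . ^ . ^ ^ . = 4 differences

4


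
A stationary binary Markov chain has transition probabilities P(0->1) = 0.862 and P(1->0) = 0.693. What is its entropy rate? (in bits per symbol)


Stationary distribution: pi_0 = p10/(p01+p10) = 0.4457, pi_1 = 0.5543. Entropy rate H' = pi_0*H(p01) + pi_1*H(p10) = 0.4457*0.579 + 0.5543*0.8897 = 0.7512

0.7512 bits/symbol


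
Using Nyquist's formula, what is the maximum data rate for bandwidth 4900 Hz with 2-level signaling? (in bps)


Rate = 2 * B * log2(M) = 2 * 4900 * 1.0 = 9800.0

9800.0 bps


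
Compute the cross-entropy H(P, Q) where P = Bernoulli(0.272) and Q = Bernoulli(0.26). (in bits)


H(P,Q) = -p*log2(q) - (1-p)*log2(1-q). -0.272*log2(0.26) = 0.528609; -0.728*log2(0.74) = 0.316245. H(P,Q) = 0.528609 + 0.316245 = 0.8449

0.8449 bits


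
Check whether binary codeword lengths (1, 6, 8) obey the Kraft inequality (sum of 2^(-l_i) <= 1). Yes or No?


Kraft sum = sum(2^(-l_i)) = 0.5195, need <= 1. Result: satisfied (a binary prefix-free code with these lengths exists)

Yes


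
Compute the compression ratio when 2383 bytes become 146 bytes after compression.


Ratio = original / compressed = 2383 / 146 = 16.3219

16.3219


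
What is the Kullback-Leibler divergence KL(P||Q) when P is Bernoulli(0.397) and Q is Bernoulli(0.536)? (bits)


KL = p*log2(p/q) + (1-p)*log2((1-p)/(1-q)) = 0.397*log2(0.397/0.536) + 0.603*log2(0.603/0.464) = 0.056

0.056 bits


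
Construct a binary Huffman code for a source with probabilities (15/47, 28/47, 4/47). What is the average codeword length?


Huffman construction (repeatedly merge the two least-probable nodes; each merge adds 1 bit to every symbol beneath it): 4/47 + 15/47 = 19/47; 19/47 + 28/47 = 1. Resulting codeword lengths (in the order the probabilities were given): (2, 1, 2). L_avg = sum(p_i * l_i) = 15/47*2 + 28/47*1 + 4/47*2 = 66/47 = 1.4043

1.4043 bits
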